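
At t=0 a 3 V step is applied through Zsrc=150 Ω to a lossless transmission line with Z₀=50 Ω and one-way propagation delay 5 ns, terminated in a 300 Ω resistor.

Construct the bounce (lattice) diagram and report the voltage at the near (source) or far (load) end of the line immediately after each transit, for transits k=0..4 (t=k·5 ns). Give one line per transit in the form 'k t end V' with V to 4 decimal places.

Γ_L=0.714286, Γ_S=0.500000; launch V₁=3·50/200=0.750000
k=0 src: V=0.7500
k=1 load: inc=0.750000, refl=0.750000·0.714286=0.5357; V=0.000000+0.750000+0.535714=1.2857
k=2 src: inc=0.535714, refl=0.535714·0.500000=0.2679; V=0.750000+0.535714+0.267857=1.5536
k=3 load: inc=0.267857, refl=0.267857·0.714286=0.1913; V=1.285714+0.267857+0.191327=1.7449
k=4 src: inc=0.191327, refl=0.191327·0.500000=0.0957; V=1.553571+0.191327+0.095663=1.8406

0 0 source 0.7500
1 5 load 1.2857
2 10 source 1.5536
3 15 load 1.7449
4 20 source 1.8406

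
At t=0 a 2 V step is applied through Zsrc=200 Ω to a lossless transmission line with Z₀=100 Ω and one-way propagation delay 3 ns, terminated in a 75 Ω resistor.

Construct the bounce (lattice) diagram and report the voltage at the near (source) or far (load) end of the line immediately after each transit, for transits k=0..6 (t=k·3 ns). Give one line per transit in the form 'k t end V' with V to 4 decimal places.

Γ_L=-0.142857, Γ_S=0.333333; launch V₁=2·100/300=0.666667
k=0 src: V=0.6667
k=1 load: inc=0.666667, refl=0.666667·-0.142857=-0.0952; V=0.000000+0.666667+-0.095238=0.5714
k=2 src: inc=-0.095238, refl=-0.095238·0.333333=-0.0317; V=0.666667+-0.095238+-0.031746=0.5397
k=3 load: inc=-0.031746, refl=-0.031746·-0.142857=0.0045; V=0.571429+-0.031746+0.004535=0.5442
k=4 src: inc=0.004535, refl=0.004535·0.333333=0.0015; V=0.539683+0.004535+0.001512=0.5457
k=5 load: inc=0.001512, refl=0.001512·-0.142857=-0.0002; V=0.544218+0.001512+-0.000216=0.5455
k=6 src: inc=-0.000216, refl=-0.000216·0.333333=-0.0001; V=0.545729+-0.000216+-0.000072=0.5454

0 0 source 0.6667
1 3 load 0.5714
2 6 source 0.5397
3 9 load 0.5442
4 12 source 0.5457
5 15 load 0.5455
6 18 source 0.5454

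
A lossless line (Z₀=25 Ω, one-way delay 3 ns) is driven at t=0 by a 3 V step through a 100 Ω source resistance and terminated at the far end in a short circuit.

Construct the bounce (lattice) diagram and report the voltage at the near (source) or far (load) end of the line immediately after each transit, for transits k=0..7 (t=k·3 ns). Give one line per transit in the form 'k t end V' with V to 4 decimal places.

0 0 source 0.6000
1 3 load 0.0000
2 6 source -0.3600
3 9 load 0.0000
4 12 source 0.2160
5 15 load 0.0000
6 18 source -0.1296
7 21 load 0.0000

Γ_L=-1.000000, Γ_S=0.600000; launch V₁=3·25/125=0.600000
k=0 src: V=0.6000
k=1 load: inc=0.600000, refl=0.600000·-1.000000=-0.6000; V=0.000000+0.600000+-0.600000=0.0000
k=2 src: inc=-0.600000, refl=-0.600000·0.600000=-0.3600; V=0.600000+-0.600000+-0.360000=-0.3600
k=3 load: inc=-0.360000, refl=-0.360000·-1.000000=0.3600; V=0.000000+-0.360000+0.360000=0.0000
k=4 src: inc=0.360000, refl=0.360000·0.600000=0.2160; V=-0.360000+0.360000+0.216000=0.2160
k=5 load: inc=0.216000, refl=0.216000·-1.000000=-0.2160; V=0.000000+0.216000+-0.216000=0.0000
k=6 src: inc=-0.216000, refl=-0.216000·0.600000=-0.1296; V=0.216000+-0.216000+-0.129600=-0.1296
k=7 load: inc=-0.129600, refl=-0.129600·-1.000000=0.1296; V=0.000000+-0.129600+0.129600=0.0000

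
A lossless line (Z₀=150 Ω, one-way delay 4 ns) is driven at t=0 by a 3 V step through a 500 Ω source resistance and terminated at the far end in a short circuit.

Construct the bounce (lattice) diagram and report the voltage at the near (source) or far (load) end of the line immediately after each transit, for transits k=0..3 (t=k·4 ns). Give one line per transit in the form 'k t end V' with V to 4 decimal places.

0 0 source 0.6923
1 4 load 0.0000
2 8 source -0.3728
3 12 load 0.0000

Γ_L=-1.000000, Γ_S=0.538462; launch V₁=3·150/650=0.692308
k=0 src: V=0.6923
k=1 load: inc=0.692308, refl=0.692308·-1.000000=-0.6923; V=0.000000+0.692308+-0.692308=0.0000
k=2 src: inc=-0.692308, refl=-0.692308·0.538462=-0.3728; V=0.692308+-0.692308+-0.372781=-0.3728
k=3 load: inc=-0.372781, refl=-0.372781·-1.000000=0.3728; V=0.000000+-0.372781+0.372781=0.0000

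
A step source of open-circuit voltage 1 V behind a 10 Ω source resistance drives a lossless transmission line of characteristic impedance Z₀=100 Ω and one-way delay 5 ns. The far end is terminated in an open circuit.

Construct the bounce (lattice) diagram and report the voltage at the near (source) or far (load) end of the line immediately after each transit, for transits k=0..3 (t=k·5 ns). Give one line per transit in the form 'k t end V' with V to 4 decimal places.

Γ_L=1.000000, Γ_S=-0.818182; launch V₁=1·100/110=0.909091
k=0 src: V=0.9091
k=1 load: inc=0.909091, refl=0.909091·1.000000=0.9091; V=0.000000+0.909091+0.909091=1.8182
k=2 src: inc=0.909091, refl=0.909091·-0.818182=-0.7438; V=0.909091+0.909091+-0.743802=1.0744
k=3 load: inc=-0.743802, refl=-0.743802·1.000000=-0.7438; V=1.818182+-0.743802+-0.743802=0.3306

0 0 source 0.9091
1 5 load 1.8182
2 10 source 1.0744
3 15 load 0.3306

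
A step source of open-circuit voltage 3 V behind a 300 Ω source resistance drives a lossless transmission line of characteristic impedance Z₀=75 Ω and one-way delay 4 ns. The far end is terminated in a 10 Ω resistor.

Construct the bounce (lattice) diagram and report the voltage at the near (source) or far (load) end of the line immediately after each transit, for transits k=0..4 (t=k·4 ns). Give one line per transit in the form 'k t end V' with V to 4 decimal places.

Γ_L=-0.764706, Γ_S=0.600000; launch V₁=3·75/375=0.600000
k=0 src: V=0.6000
k=1 load: inc=0.600000, refl=0.600000·-0.764706=-0.4588; V=0.000000+0.600000+-0.458824=0.1412
k=2 src: inc=-0.458824, refl=-0.458824·0.600000=-0.2753; V=0.600000+-0.458824+-0.275294=-0.1341
k=3 load: inc=-0.275294, refl=-0.275294·-0.764706=0.2105; V=0.141176+-0.275294+0.210519=0.0764
k=4 src: inc=0.210519, refl=0.210519·0.600000=0.1263; V=-0.134118+0.210519+0.126311=0.2027

0 0 source 0.6000
1 4 load 0.1412
2 8 source -0.1341
3 12 load 0.0764
4 16 source 0.2027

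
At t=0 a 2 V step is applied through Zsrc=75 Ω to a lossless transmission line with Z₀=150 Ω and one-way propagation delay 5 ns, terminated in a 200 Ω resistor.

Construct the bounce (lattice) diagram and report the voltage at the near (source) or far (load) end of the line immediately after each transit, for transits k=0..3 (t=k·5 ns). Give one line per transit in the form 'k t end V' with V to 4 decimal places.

0 0 source 1.3333
1 5 load 1.5238
2 10 source 1.4603
3 15 load 1.4512

Γ_L=0.142857, Γ_S=-0.333333; launch V₁=2·150/225=1.333333
k=0 src: V=1.3333
k=1 load: inc=1.333333, refl=1.333333·0.142857=0.1905; V=0.000000+1.333333+0.190476=1.5238
k=2 src: inc=0.190476, refl=0.190476·-0.333333=-0.0635; V=1.333333+0.190476+-0.063492=1.4603
k=3 load: inc=-0.063492, refl=-0.063492·0.142857=-0.0091; V=1.523810+-0.063492+-0.009070=1.4512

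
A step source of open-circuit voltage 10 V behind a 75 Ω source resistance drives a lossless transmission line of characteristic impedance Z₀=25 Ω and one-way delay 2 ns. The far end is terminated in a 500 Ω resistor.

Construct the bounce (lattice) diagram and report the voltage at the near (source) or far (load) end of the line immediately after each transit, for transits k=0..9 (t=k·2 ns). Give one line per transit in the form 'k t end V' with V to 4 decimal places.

0 0 source 2.5000
1 2 load 4.7619
2 4 source 5.8929
3 6 load 6.9161
4 8 source 7.4277
5 10 load 7.8906
6 12 source 8.1221
7 14 load 8.3315
8 16 source 8.4362
9 18 load 8.5309

Γ_L=0.904762, Γ_S=0.500000; launch V₁=10·25/100=2.500000
k=0 src: V=2.5000
k=1 load: inc=2.500000, refl=2.500000·0.904762=2.2619; V=0.000000+2.500000+2.261905=4.7619
k=2 src: inc=2.261905, refl=2.261905·0.500000=1.1310; V=2.500000+2.261905+1.130952=5.8929
k=3 load: inc=1.130952, refl=1.130952·0.904762=1.0232; V=4.761905+1.130952+1.023243=6.9161
k=4 src: inc=1.023243, refl=1.023243·0.500000=0.5116; V=5.892857+1.023243+0.511621=7.4277
k=5 load: inc=0.511621, refl=0.511621·0.904762=0.4629; V=6.916100+0.511621+0.462895=7.8906
k=6 src: inc=0.462895, refl=0.462895·0.500000=0.2314; V=7.427721+0.462895+0.231448=8.1221
k=7 load: inc=0.231448, refl=0.231448·0.904762=0.2094; V=7.890617+0.231448+0.209405=8.3315
k=8 src: inc=0.209405, refl=0.209405·0.500000=0.1047; V=8.122064+0.209405+0.104703=8.4362
k=9 load: inc=0.104703, refl=0.104703·0.904762=0.0947; V=8.331469+0.104703+0.094731=8.5309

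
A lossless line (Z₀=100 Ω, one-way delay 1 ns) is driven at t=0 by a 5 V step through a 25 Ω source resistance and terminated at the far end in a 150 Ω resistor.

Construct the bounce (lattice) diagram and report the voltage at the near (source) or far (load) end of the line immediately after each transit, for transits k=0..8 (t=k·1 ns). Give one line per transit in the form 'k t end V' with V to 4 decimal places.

0 0 source 4.0000
1 1 load 4.8000
2 2 source 4.3200
3 3 load 4.2240
4 4 source 4.2816
5 5 load 4.2931
6 6 source 4.2862
7 7 load 4.2848
8 8 source 4.2857

Γ_L=0.200000, Γ_S=-0.600000; launch V₁=5·100/125=4.000000
k=0 src: V=4.0000
k=1 load: inc=4.000000, refl=4.000000·0.200000=0.8000; V=0.000000+4.000000+0.800000=4.8000
k=2 src: inc=0.800000, refl=0.800000·-0.600000=-0.4800; V=4.000000+0.800000+-0.480000=4.3200
k=3 load: inc=-0.480000, refl=-0.480000·0.200000=-0.0960; V=4.800000+-0.480000+-0.096000=4.2240
k=4 src: inc=-0.096000, refl=-0.096000·-0.600000=0.0576; V=4.320000+-0.096000+0.057600=4.2816
k=5 load: inc=0.057600, refl=0.057600·0.200000=0.0115; V=4.224000+0.057600+0.011520=4.2931
k=6 src: inc=0.011520, refl=0.011520·-0.600000=-0.0069; V=4.281600+0.011520+-0.006912=4.2862
k=7 load: inc=-0.006912, refl=-0.006912·0.200000=-0.0014; V=4.293120+-0.006912+-0.001382=4.2848
k=8 src: inc=-0.001382, refl=-0.001382·-0.600000=0.0008; V=4.286208+-0.001382+0.000829=4.2857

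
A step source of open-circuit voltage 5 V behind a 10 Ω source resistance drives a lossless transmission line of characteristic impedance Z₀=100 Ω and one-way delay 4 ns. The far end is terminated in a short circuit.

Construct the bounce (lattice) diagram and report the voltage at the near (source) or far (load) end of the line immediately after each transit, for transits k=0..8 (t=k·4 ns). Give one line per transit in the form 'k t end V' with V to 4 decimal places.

Γ_L=-1.000000, Γ_S=-0.818182; launch V₁=5·100/110=4.545455
k=0 src: V=4.5455
k=1 load: inc=4.545455, refl=4.545455·-1.000000=-4.5455; V=0.000000+4.545455+-4.545455=0.0000
k=2 src: inc=-4.545455, refl=-4.545455·-0.818182=3.7190; V=4.545455+-4.545455+3.719008=3.7190
k=3 load: inc=3.719008, refl=3.719008·-1.000000=-3.7190; V=0.000000+3.719008+-3.719008=0.0000
k=4 src: inc=-3.719008, refl=-3.719008·-0.818182=3.0428; V=3.719008+-3.719008+3.042825=3.0428
k=5 load: inc=3.042825, refl=3.042825·-1.000000=-3.0428; V=0.000000+3.042825+-3.042825=0.0000
k=6 src: inc=-3.042825, refl=-3.042825·-0.818182=2.4896; V=3.042825+-3.042825+2.489584=2.4896
k=7 load: inc=2.489584, refl=2.489584·-1.000000=-2.4896; V=0.000000+2.489584+-2.489584=0.0000
k=8 src: inc=-2.489584, refl=-2.489584·-0.818182=2.0369; V=2.489584+-2.489584+2.036932=2.0369

0 0 source 4.5455
1 4 load 0.0000
2 8 source 3.7190
3 12 load 0.0000
4 16 source 3.0428
5 20 load 0.0000
6 24 source 2.4896
7 28 load 0.0000
8 32 source 2.0369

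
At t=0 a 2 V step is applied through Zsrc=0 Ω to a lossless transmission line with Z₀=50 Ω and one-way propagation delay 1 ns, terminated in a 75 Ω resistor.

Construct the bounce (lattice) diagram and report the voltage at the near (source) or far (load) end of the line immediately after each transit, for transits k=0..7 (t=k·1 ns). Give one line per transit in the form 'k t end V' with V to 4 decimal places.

0 0 source 2.0000
1 1 load 2.4000
2 2 source 2.0000
3 3 load 1.9200
4 4 source 2.0000
5 5 load 2.0160
6 6 source 2.0000
7 7 load 1.9968

Γ_L=0.200000, Γ_S=-1.000000; launch V₁=2·50/50=2.000000
k=0 src: V=2.0000
k=1 load: inc=2.000000, refl=2.000000·0.200000=0.4000; V=0.000000+2.000000+0.400000=2.4000
k=2 src: inc=0.400000, refl=0.400000·-1.000000=-0.4000; V=2.000000+0.400000+-0.400000=2.0000
k=3 load: inc=-0.400000, refl=-0.400000·0.200000=-0.0800; V=2.400000+-0.400000+-0.080000=1.9200
k=4 src: inc=-0.080000, refl=-0.080000·-1.000000=0.0800; V=2.000000+-0.080000+0.080000=2.0000
k=5 load: inc=0.080000, refl=0.080000·0.200000=0.0160; V=1.920000+0.080000+0.016000=2.0160
k=6 src: inc=0.016000, refl=0.016000·-1.000000=-0.0160; V=2.000000+0.016000+-0.016000=2.0000
k=7 load: inc=-0.016000, refl=-0.016000·0.200000=-0.0032; V=2.016000+-0.016000+-0.003200=1.9968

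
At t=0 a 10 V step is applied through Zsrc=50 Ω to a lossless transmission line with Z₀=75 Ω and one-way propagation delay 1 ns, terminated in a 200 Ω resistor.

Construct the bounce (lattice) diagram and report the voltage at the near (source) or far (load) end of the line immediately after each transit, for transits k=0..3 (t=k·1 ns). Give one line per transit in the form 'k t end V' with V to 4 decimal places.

Γ_L=0.454545, Γ_S=-0.200000; launch V₁=10·75/125=6.000000
k=0 src: V=6.0000
k=1 load: inc=6.000000, refl=6.000000·0.454545=2.7273; V=0.000000+6.000000+2.727273=8.7273
k=2 src: inc=2.727273, refl=2.727273·-0.200000=-0.5455; V=6.000000+2.727273+-0.545455=8.1818
k=3 load: inc=-0.545455, refl=-0.545455·0.454545=-0.2479; V=8.727273+-0.545455+-0.247934=7.9339

0 0 source 6.0000
1 1 load 8.7273
2 2 source 8.1818
3 3 load 7.9339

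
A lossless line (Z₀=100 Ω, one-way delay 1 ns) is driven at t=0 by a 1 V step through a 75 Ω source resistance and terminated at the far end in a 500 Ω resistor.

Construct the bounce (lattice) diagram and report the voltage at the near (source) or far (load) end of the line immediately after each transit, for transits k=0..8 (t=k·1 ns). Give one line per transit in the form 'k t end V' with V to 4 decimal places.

0 0 source 0.5714
1 1 load 0.9524
2 2 source 0.8980
3 3 load 0.8617
4 4 source 0.8669
5 5 load 0.8703
6 6 source 0.8698
7 7 load 0.8695
8 8 source 0.8695

Γ_L=0.666667, Γ_S=-0.142857; launch V₁=1·100/175=0.571429
k=0 src: V=0.5714
k=1 load: inc=0.571429, refl=0.571429·0.666667=0.3810; V=0.000000+0.571429+0.380952=0.9524
k=2 src: inc=0.380952, refl=0.380952·-0.142857=-0.0544; V=0.571429+0.380952+-0.054422=0.8980
k=3 load: inc=-0.054422, refl=-0.054422·0.666667=-0.0363; V=0.952381+-0.054422+-0.036281=0.8617
k=4 src: inc=-0.036281, refl=-0.036281·-0.142857=0.0052; V=0.897959+-0.036281+0.005183=0.8669
k=5 load: inc=0.005183, refl=0.005183·0.666667=0.0035; V=0.861678+0.005183+0.003455=0.8703
k=6 src: inc=0.003455, refl=0.003455·-0.142857=-0.0005; V=0.866861+0.003455+-0.000494=0.8698
k=7 load: inc=-0.000494, refl=-0.000494·0.666667=-0.0003; V=0.870316+-0.000494+-0.000329=0.8695
k=8 src: inc=-0.000329, refl=-0.000329·-0.142857=0.0000; V=0.869823+-0.000329+0.000047=0.8695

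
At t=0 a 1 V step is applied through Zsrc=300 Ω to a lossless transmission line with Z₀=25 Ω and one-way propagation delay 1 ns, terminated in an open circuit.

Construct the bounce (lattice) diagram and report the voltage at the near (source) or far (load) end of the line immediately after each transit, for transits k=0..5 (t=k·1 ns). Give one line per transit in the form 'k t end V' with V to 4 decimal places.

Γ_L=1.000000, Γ_S=0.846154; launch V₁=1·25/325=0.076923
k=0 src: V=0.0769
k=1 load: inc=0.076923, refl=0.076923·1.000000=0.0769; V=0.000000+0.076923+0.076923=0.1538
k=2 src: inc=0.076923, refl=0.076923·0.846154=0.0651; V=0.076923+0.076923+0.065089=0.2189
k=3 load: inc=0.065089, refl=0.065089·1.000000=0.0651; V=0.153846+0.065089+0.065089=0.2840
k=4 src: inc=0.065089, refl=0.065089·0.846154=0.0551; V=0.218935+0.065089+0.055075=0.3391
k=5 load: inc=0.055075, refl=0.055075·1.000000=0.0551; V=0.284024+0.055075+0.055075=0.3942

0 0 source 0.0769
1 1 load 0.1538
2 2 source 0.2189
3 3 load 0.2840
4 4 source 0.3391
5 5 load 0.3942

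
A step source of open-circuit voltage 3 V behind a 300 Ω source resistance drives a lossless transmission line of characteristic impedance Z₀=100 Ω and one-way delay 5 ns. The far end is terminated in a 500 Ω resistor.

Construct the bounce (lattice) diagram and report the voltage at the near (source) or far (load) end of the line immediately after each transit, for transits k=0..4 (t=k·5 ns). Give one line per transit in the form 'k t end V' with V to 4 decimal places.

Γ_L=0.666667, Γ_S=0.500000; launch V₁=3·100/400=0.750000
k=0 src: V=0.7500
k=1 load: inc=0.750000, refl=0.750000·0.666667=0.5000; V=0.000000+0.750000+0.500000=1.2500
k=2 src: inc=0.500000, refl=0.500000·0.500000=0.2500; V=0.750000+0.500000+0.250000=1.5000
k=3 load: inc=0.250000, refl=0.250000·0.666667=0.1667; V=1.250000+0.250000+0.166667=1.6667
k=4 src: inc=0.166667, refl=0.166667·0.500000=0.0833; V=1.500000+0.166667+0.083333=1.7500

0 0 source 0.7500
1 5 load 1.2500
2 10 source 1.5000
3 15 load 1.6667
4 20 source 1.7500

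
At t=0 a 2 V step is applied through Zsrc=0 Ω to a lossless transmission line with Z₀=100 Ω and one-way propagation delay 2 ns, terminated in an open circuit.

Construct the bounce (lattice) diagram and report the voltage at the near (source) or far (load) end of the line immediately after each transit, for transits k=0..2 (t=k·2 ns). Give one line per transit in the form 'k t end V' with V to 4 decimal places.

Γ_L=1.000000, Γ_S=-1.000000; launch V₁=2·100/100=2.000000
k=0 src: V=2.0000
k=1 load: inc=2.000000, refl=2.000000·1.000000=2.0000; V=0.000000+2.000000+2.000000=4.0000
k=2 src: inc=2.000000, refl=2.000000·-1.000000=-2.0000; V=2.000000+2.000000+-2.000000=2.0000

0 0 source 2.0000
1 2 load 4.0000
2 4 source 2.0000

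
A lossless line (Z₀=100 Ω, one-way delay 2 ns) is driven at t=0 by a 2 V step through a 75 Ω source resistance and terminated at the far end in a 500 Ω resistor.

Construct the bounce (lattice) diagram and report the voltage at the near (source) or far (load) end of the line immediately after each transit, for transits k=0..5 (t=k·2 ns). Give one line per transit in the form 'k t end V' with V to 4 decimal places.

Γ_L=0.666667, Γ_S=-0.142857; launch V₁=2·100/175=1.142857
k=0 src: V=1.1429
k=1 load: inc=1.142857, refl=1.142857·0.666667=0.7619; V=0.000000+1.142857+0.761905=1.9048
k=2 src: inc=0.761905, refl=0.761905·-0.142857=-0.1088; V=1.142857+0.761905+-0.108844=1.7959
k=3 load: inc=-0.108844, refl=-0.108844·0.666667=-0.0726; V=1.904762+-0.108844+-0.072562=1.7234
k=4 src: inc=-0.072562, refl=-0.072562·-0.142857=0.0104; V=1.795918+-0.072562+0.010366=1.7337
k=5 load: inc=0.010366, refl=0.010366·0.666667=0.0069; V=1.723356+0.010366+0.006911=1.7406

0 0 source 1.1429
1 2 load 1.9048
2 4 source 1.7959
3 6 load 1.7234
4 8 source 1.7337
5 10 load 1.7406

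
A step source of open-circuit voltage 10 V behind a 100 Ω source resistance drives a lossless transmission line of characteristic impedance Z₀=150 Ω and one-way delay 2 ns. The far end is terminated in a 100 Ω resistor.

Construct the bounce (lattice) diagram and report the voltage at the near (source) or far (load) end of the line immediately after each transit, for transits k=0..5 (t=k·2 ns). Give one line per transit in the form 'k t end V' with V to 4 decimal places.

0 0 source 6.0000
1 2 load 4.8000
2 4 source 5.0400
3 6 load 4.9920
4 8 source 5.0016
5 10 load 4.9997

Γ_L=-0.200000, Γ_S=-0.200000; launch V₁=10·150/250=6.000000
k=0 src: V=6.0000
k=1 load: inc=6.000000, refl=6.000000·-0.200000=-1.2000; V=0.000000+6.000000+-1.200000=4.8000
k=2 src: inc=-1.200000, refl=-1.200000·-0.200000=0.2400; V=6.000000+-1.200000+0.240000=5.0400
k=3 load: inc=0.240000, refl=0.240000·-0.200000=-0.0480; V=4.800000+0.240000+-0.048000=4.9920
k=4 src: inc=-0.048000, refl=-0.048000·-0.200000=0.0096; V=5.040000+-0.048000+0.009600=5.0016
k=5 load: inc=0.009600, refl=0.009600·-0.200000=-0.0019; V=4.992000+0.009600+-0.001920=4.9997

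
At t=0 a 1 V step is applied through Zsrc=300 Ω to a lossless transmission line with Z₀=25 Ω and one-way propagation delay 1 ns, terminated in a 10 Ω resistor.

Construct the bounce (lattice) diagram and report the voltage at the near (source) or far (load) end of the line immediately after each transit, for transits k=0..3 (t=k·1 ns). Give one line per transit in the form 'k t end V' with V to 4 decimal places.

Γ_L=-0.428571, Γ_S=0.846154; launch V₁=1·25/325=0.076923
k=0 src: V=0.0769
k=1 load: inc=0.076923, refl=0.076923·-0.428571=-0.0330; V=0.000000+0.076923+-0.032967=0.0440
k=2 src: inc=-0.032967, refl=-0.032967·0.846154=-0.0279; V=0.076923+-0.032967+-0.027895=0.0161
k=3 load: inc=-0.027895, refl=-0.027895·-0.428571=0.0120; V=0.043956+-0.027895+0.011955=0.0280

0 0 source 0.0769
1 1 load 0.0440
2 2 source 0.0161
3 3 load 0.0280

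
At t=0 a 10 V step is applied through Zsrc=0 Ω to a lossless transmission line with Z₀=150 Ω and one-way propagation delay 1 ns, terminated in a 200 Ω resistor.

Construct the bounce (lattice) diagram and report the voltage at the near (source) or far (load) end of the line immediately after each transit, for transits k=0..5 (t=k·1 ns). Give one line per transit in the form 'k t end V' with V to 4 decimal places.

Γ_L=0.142857, Γ_S=-1.000000; launch V₁=10·150/150=10.000000
k=0 src: V=10.0000
k=1 load: inc=10.000000, refl=10.000000·0.142857=1.4286; V=0.000000+10.000000+1.428571=11.4286
k=2 src: inc=1.428571, refl=1.428571·-1.000000=-1.4286; V=10.000000+1.428571+-1.428571=10.0000
k=3 load: inc=-1.428571, refl=-1.428571·0.142857=-0.2041; V=11.428571+-1.428571+-0.204082=9.7959
k=4 src: inc=-0.204082, refl=-0.204082·-1.000000=0.2041; V=10.000000+-0.204082+0.204082=10.0000
k=5 load: inc=0.204082, refl=0.204082·0.142857=0.0292; V=9.795918+0.204082+0.029155=10.0292

0 0 source 10.0000
1 1 load 11.4286
2 2 source 10.0000
3 3 load 9.7959
4 4 source 10.0000
5 5 load 10.0292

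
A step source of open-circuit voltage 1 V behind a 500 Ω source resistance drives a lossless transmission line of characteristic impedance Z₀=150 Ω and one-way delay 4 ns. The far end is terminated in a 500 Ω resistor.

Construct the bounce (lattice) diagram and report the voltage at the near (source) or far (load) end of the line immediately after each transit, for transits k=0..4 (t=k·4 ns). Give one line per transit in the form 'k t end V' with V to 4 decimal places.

Γ_L=0.538462, Γ_S=0.538462; launch V₁=1·150/650=0.230769
k=0 src: V=0.2308
k=1 load: inc=0.230769, refl=0.230769·0.538462=0.1243; V=0.000000+0.230769+0.124260=0.3550
k=2 src: inc=0.124260, refl=0.124260·0.538462=0.0669; V=0.230769+0.124260+0.066909=0.4219
k=3 load: inc=0.066909, refl=0.066909·0.538462=0.0360; V=0.355030+0.066909+0.036028=0.4580
k=4 src: inc=0.036028, refl=0.036028·0.538462=0.0194; V=0.421939+0.036028+0.019400=0.4774

0 0 source 0.2308
1 4 load 0.3550
2 8 source 0.4219
3 12 load 0.4580
4 16 source 0.4774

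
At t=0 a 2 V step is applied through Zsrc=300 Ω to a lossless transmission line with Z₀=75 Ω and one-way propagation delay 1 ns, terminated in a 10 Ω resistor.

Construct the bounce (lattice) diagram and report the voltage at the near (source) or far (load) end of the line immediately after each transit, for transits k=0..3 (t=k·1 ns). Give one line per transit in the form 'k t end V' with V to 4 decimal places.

Γ_L=-0.764706, Γ_S=0.600000; launch V₁=2·75/375=0.400000
k=0 src: V=0.4000
k=1 load: inc=0.400000, refl=0.400000·-0.764706=-0.3059; V=0.000000+0.400000+-0.305882=0.0941
k=2 src: inc=-0.305882, refl=-0.305882·0.600000=-0.1835; V=0.400000+-0.305882+-0.183529=-0.0894
k=3 load: inc=-0.183529, refl=-0.183529·-0.764706=0.1403; V=0.094118+-0.183529+0.140346=0.0509

0 0 source 0.4000
1 1 load 0.0941
2 2 source -0.0894
3 3 load 0.0509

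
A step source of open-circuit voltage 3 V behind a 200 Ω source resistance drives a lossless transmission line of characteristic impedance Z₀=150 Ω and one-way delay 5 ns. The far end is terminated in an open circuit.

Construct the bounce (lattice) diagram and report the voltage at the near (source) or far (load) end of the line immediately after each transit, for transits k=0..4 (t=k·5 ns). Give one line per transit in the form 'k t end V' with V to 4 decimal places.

Γ_L=1.000000, Γ_S=0.142857; launch V₁=3·150/350=1.285714
k=0 src: V=1.2857
k=1 load: inc=1.285714, refl=1.285714·1.000000=1.2857; V=0.000000+1.285714+1.285714=2.5714
k=2 src: inc=1.285714, refl=1.285714·0.142857=0.1837; V=1.285714+1.285714+0.183673=2.7551
k=3 load: inc=0.183673, refl=0.183673·1.000000=0.1837; V=2.571429+0.183673+0.183673=2.9388
k=4 src: inc=0.183673, refl=0.183673·0.142857=0.0262; V=2.755102+0.183673+0.026239=2.9650

0 0 source 1.2857
1 5 load 2.5714
2 10 source 2.7551
3 15 load 2.9388
4 20 source 2.9650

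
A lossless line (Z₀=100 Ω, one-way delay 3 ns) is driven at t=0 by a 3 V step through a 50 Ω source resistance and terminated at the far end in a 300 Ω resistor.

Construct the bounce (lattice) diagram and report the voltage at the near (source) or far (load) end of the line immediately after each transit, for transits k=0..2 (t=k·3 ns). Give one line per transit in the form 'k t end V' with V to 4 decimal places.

0 0 source 2.0000
1 3 load 3.0000
2 6 source 2.6667

Γ_L=0.500000, Γ_S=-0.333333; launch V₁=3·100/150=2.000000
k=0 src: V=2.0000
k=1 load: inc=2.000000, refl=2.000000·0.500000=1.0000; V=0.000000+2.000000+1.000000=3.0000
k=2 src: inc=1.000000, refl=1.000000·-0.333333=-0.3333; V=2.000000+1.000000+-0.333333=2.6667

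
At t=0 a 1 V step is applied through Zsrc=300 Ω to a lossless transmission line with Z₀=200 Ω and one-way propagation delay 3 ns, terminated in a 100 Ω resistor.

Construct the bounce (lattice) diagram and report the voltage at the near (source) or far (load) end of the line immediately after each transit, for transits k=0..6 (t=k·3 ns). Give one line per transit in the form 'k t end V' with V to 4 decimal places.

Γ_L=-0.333333, Γ_S=0.200000; launch V₁=1·200/500=0.400000
k=0 src: V=0.4000
k=1 load: inc=0.400000, refl=0.400000·-0.333333=-0.1333; V=0.000000+0.400000+-0.133333=0.2667
k=2 src: inc=-0.133333, refl=-0.133333·0.200000=-0.0267; V=0.400000+-0.133333+-0.026667=0.2400
k=3 load: inc=-0.026667, refl=-0.026667·-0.333333=0.0089; V=0.266667+-0.026667+0.008889=0.2489
k=4 src: inc=0.008889, refl=0.008889·0.200000=0.0018; V=0.240000+0.008889+0.001778=0.2507
k=5 load: inc=0.001778, refl=0.001778·-0.333333=-0.0006; V=0.248889+0.001778+-0.000593=0.2501
k=6 src: inc=-0.000593, refl=-0.000593·0.200000=-0.0001; V=0.250667+-0.000593+-0.000119=0.2500

0 0 source 0.4000
1 3 load 0.2667
2 6 source 0.2400
3 9 load 0.2489
4 12 source 0.2507
5 15 load 0.2501
6 18 source 0.2500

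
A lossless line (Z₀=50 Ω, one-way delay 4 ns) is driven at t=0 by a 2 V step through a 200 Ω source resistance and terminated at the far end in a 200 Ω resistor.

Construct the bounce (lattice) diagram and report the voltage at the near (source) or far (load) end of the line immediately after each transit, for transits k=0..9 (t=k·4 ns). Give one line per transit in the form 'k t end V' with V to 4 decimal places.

0 0 source 0.4000
1 4 load 0.6400
2 8 source 0.7840
3 12 load 0.8704
4 16 source 0.9222
5 20 load 0.9533
6 24 source 0.9720
7 28 load 0.9832
8 32 source 0.9899
9 36 load 0.9940

Γ_L=0.600000, Γ_S=0.600000; launch V₁=2·50/250=0.400000
k=0 src: V=0.4000
k=1 load: inc=0.400000, refl=0.400000·0.600000=0.2400; V=0.000000+0.400000+0.240000=0.6400
k=2 src: inc=0.240000, refl=0.240000·0.600000=0.1440; V=0.400000+0.240000+0.144000=0.7840
k=3 load: inc=0.144000, refl=0.144000·0.600000=0.0864; V=0.640000+0.144000+0.086400=0.8704
k=4 src: inc=0.086400, refl=0.086400·0.600000=0.0518; V=0.784000+0.086400+0.051840=0.9222
k=5 load: inc=0.051840, refl=0.051840·0.600000=0.0311; V=0.870400+0.051840+0.031104=0.9533
k=6 src: inc=0.031104, refl=0.031104·0.600000=0.0187; V=0.922240+0.031104+0.018662=0.9720
k=7 load: inc=0.018662, refl=0.018662·0.600000=0.0112; V=0.953344+0.018662+0.011197=0.9832
k=8 src: inc=0.011197, refl=0.011197·0.600000=0.0067; V=0.972006+0.011197+0.006718=0.9899
k=9 load: inc=0.006718, refl=0.006718·0.600000=0.0040; V=0.983204+0.006718+0.004031=0.9940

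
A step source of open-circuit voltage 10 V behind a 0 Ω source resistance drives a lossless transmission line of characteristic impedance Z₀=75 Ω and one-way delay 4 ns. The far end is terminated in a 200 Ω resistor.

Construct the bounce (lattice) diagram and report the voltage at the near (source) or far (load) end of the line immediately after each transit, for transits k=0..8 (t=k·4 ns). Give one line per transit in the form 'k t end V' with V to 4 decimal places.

Γ_L=0.454545, Γ_S=-1.000000; launch V₁=10·75/75=10.000000
k=0 src: V=10.0000
k=1 load: inc=10.000000, refl=10.000000·0.454545=4.5455; V=0.000000+10.000000+4.545455=14.5455
k=2 src: inc=4.545455, refl=4.545455·-1.000000=-4.5455; V=10.000000+4.545455+-4.545455=10.0000
k=3 load: inc=-4.545455, refl=-4.545455·0.454545=-2.0661; V=14.545455+-4.545455+-2.066116=7.9339
k=4 src: inc=-2.066116, refl=-2.066116·-1.000000=2.0661; V=10.000000+-2.066116+2.066116=10.0000
k=5 load: inc=2.066116, refl=2.066116·0.454545=0.9391; V=7.933884+2.066116+0.939144=10.9391
k=6 src: inc=0.939144, refl=0.939144·-1.000000=-0.9391; V=10.000000+0.939144+-0.939144=10.0000
k=7 load: inc=-0.939144, refl=-0.939144·0.454545=-0.4269; V=10.939144+-0.939144+-0.426883=9.5731
k=8 src: inc=-0.426883, refl=-0.426883·-1.000000=0.4269; V=10.000000+-0.426883+0.426883=10.0000

0 0 source 10.0000
1 4 load 14.5455
2 8 source 10.0000
3 12 load 7.9339
4 16 source 10.0000
5 20 load 10.9391
6 24 source 10.0000
7 28 load 9.5731
8 32 source 10.0000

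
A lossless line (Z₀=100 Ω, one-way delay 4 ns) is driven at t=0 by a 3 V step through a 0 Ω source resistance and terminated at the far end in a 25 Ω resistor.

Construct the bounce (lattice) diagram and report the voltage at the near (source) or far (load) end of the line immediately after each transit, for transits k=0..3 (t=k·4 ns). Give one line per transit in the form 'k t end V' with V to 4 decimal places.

Γ_L=-0.600000, Γ_S=-1.000000; launch V₁=3·100/100=3.000000
k=0 src: V=3.0000
k=1 load: inc=3.000000, refl=3.000000·-0.600000=-1.8000; V=0.000000+3.000000+-1.800000=1.2000
k=2 src: inc=-1.800000, refl=-1.800000·-1.000000=1.8000; V=3.000000+-1.800000+1.800000=3.0000
k=3 load: inc=1.800000, refl=1.800000·-0.600000=-1.0800; V=1.200000+1.800000+-1.080000=1.9200

0 0 source 3.0000
1 4 load 1.2000
2 8 source 3.0000
3 12 load 1.9200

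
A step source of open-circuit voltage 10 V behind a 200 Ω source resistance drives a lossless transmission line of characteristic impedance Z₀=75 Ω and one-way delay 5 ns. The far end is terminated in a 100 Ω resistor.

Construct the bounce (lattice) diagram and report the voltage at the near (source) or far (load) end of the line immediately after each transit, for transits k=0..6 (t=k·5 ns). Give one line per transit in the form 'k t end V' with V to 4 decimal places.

0 0 source 2.7273
1 5 load 3.1169
2 10 source 3.2940
3 15 load 3.3193
4 20 source 3.3308
5 25 load 3.3324
6 30 source 3.3332

Γ_L=0.142857, Γ_S=0.454545; launch V₁=10·75/275=2.727273
k=0 src: V=2.7273
k=1 load: inc=2.727273, refl=2.727273·0.142857=0.3896; V=0.000000+2.727273+0.389610=3.1169
k=2 src: inc=0.389610, refl=0.389610·0.454545=0.1771; V=2.727273+0.389610+0.177096=3.2940
k=3 load: inc=0.177096, refl=0.177096·0.142857=0.0253; V=3.116883+0.177096+0.025299=3.3193
k=4 src: inc=0.025299, refl=0.025299·0.454545=0.0115; V=3.293979+0.025299+0.011500=3.3308
k=5 load: inc=0.011500, refl=0.011500·0.142857=0.0016; V=3.319278+0.011500+0.001643=3.3324
k=6 src: inc=0.001643, refl=0.001643·0.454545=0.0007; V=3.330778+0.001643+0.000747=3.3332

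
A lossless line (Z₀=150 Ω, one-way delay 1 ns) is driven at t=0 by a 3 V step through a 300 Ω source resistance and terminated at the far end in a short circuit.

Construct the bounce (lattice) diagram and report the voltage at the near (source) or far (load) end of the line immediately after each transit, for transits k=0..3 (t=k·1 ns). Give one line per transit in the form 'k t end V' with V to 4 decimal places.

0 0 source 1.0000
1 1 load 0.0000
2 2 source -0.3333
3 3 load 0.0000

Γ_L=-1.000000, Γ_S=0.333333; launch V₁=3·150/450=1.000000
k=0 src: V=1.0000
k=1 load: inc=1.000000, refl=1.000000·-1.000000=-1.0000; V=0.000000+1.000000+-1.000000=0.0000
k=2 src: inc=-1.000000, refl=-1.000000·0.333333=-0.3333; V=1.000000+-1.000000+-0.333333=-0.3333
k=3 load: inc=-0.333333, refl=-0.333333·-1.000000=0.3333; V=0.000000+-0.333333+0.333333=0.0000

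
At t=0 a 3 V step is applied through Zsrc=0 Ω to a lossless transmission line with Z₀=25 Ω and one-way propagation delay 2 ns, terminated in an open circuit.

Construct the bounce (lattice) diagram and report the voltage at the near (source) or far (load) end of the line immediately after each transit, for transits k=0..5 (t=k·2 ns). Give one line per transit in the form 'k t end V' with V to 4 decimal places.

Γ_L=1.000000, Γ_S=-1.000000; launch V₁=3·25/25=3.000000
k=0 src: V=3.0000
k=1 load: inc=3.000000, refl=3.000000·1.000000=3.0000; V=0.000000+3.000000+3.000000=6.0000
k=2 src: inc=3.000000, refl=3.000000·-1.000000=-3.0000; V=3.000000+3.000000+-3.000000=3.0000
k=3 load: inc=-3.000000, refl=-3.000000·1.000000=-3.0000; V=6.000000+-3.000000+-3.000000=0.0000
k=4 src: inc=-3.000000, refl=-3.000000·-1.000000=3.0000; V=3.000000+-3.000000+3.000000=3.0000
k=5 load: inc=3.000000, refl=3.000000·1.000000=3.0000; V=0.000000+3.000000+3.000000=6.0000

0 0 source 3.0000
1 2 load 6.0000
2 4 source 3.0000
3 6 load 0.0000
4 8 source 3.0000
5 10 load 6.0000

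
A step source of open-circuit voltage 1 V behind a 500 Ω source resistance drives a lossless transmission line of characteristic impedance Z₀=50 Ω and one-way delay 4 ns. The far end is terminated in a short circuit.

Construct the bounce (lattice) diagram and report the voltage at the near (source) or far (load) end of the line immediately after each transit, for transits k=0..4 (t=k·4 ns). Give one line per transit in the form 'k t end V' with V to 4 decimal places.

Γ_L=-1.000000, Γ_S=0.818182; launch V₁=1·50/550=0.090909
k=0 src: V=0.0909
k=1 load: inc=0.090909, refl=0.090909·-1.000000=-0.0909; V=0.000000+0.090909+-0.090909=0.0000
k=2 src: inc=-0.090909, refl=-0.090909·0.818182=-0.0744; V=0.090909+-0.090909+-0.074380=-0.0744
k=3 load: inc=-0.074380, refl=-0.074380·-1.000000=0.0744; V=0.000000+-0.074380+0.074380=0.0000
k=4 src: inc=0.074380, refl=0.074380·0.818182=0.0609; V=-0.074380+0.074380+0.060856=0.0609

0 0 source 0.0909
1 4 load 0.0000
2 8 source -0.0744
3 12 load 0.0000
4 16 source 0.0609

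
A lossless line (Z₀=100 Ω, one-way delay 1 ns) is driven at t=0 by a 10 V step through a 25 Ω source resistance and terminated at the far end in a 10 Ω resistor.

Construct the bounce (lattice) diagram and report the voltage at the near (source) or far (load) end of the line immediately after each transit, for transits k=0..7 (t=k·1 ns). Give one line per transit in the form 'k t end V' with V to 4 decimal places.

Γ_L=-0.818182, Γ_S=-0.600000; launch V₁=10·100/125=8.000000
k=0 src: V=8.0000
k=1 load: inc=8.000000, refl=8.000000·-0.818182=-6.5455; V=0.000000+8.000000+-6.545455=1.4545
k=2 src: inc=-6.545455, refl=-6.545455·-0.600000=3.9273; V=8.000000+-6.545455+3.927273=5.3818
k=3 load: inc=3.927273, refl=3.927273·-0.818182=-3.2132; V=1.454545+3.927273+-3.213223=2.1686
k=4 src: inc=-3.213223, refl=-3.213223·-0.600000=1.9279; V=5.381818+-3.213223+1.927934=4.0965
k=5 load: inc=1.927934, refl=1.927934·-0.818182=-1.5774; V=2.168595+1.927934+-1.577400=2.5191
k=6 src: inc=-1.577400, refl=-1.577400·-0.600000=0.9464; V=4.096529+-1.577400+0.946440=3.4656
k=7 load: inc=0.946440, refl=0.946440·-0.818182=-0.7744; V=2.519128+0.946440+-0.774360=2.6912

0 0 source 8.0000
1 1 load 1.4545
2 2 source 5.3818
3 3 load 2.1686
4 4 source 4.0965
5 5 load 2.5191
6 6 source 3.4656
7 7 load 2.6912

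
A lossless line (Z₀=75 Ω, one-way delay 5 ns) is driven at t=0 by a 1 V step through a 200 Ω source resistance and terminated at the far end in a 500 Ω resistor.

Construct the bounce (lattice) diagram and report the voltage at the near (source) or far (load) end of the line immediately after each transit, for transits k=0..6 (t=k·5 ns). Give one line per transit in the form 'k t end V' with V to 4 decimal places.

0 0 source 0.2727
1 5 load 0.4743
2 10 source 0.5659
3 15 load 0.6337
4 20 source 0.6644
5 25 load 0.6872
6 30 source 0.6975

Γ_L=0.739130, Γ_S=0.454545; launch V₁=1·75/275=0.272727
k=0 src: V=0.2727
k=1 load: inc=0.272727, refl=0.272727·0.739130=0.2016; V=0.000000+0.272727+0.201581=0.4743
k=2 src: inc=0.201581, refl=0.201581·0.454545=0.0916; V=0.272727+0.201581+0.091628=0.5659
k=3 load: inc=0.091628, refl=0.091628·0.739130=0.0677; V=0.474308+0.091628+0.067725=0.6337
k=4 src: inc=0.067725, refl=0.067725·0.454545=0.0308; V=0.565936+0.067725+0.030784=0.6644
k=5 load: inc=0.030784, refl=0.030784·0.739130=0.0228; V=0.633661+0.030784+0.022753=0.6872
k=6 src: inc=0.022753, refl=0.022753·0.454545=0.0103; V=0.664445+0.022753+0.010342=0.6975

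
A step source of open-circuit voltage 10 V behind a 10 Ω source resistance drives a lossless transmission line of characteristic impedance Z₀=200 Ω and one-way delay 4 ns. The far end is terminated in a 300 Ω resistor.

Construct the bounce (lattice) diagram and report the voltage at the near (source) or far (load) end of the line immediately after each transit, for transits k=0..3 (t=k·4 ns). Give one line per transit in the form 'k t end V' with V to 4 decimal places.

Γ_L=0.200000, Γ_S=-0.904762; launch V₁=10·200/210=9.523810
k=0 src: V=9.5238
k=1 load: inc=9.523810, refl=9.523810·0.200000=1.9048; V=0.000000+9.523810+1.904762=11.4286
k=2 src: inc=1.904762, refl=1.904762·-0.904762=-1.7234; V=9.523810+1.904762+-1.723356=9.7052
k=3 load: inc=-1.723356, refl=-1.723356·0.200000=-0.3447; V=11.428571+-1.723356+-0.344671=9.3605

0 0 source 9.5238
1 4 load 11.4286
2 8 source 9.7052
3 12 load 9.3605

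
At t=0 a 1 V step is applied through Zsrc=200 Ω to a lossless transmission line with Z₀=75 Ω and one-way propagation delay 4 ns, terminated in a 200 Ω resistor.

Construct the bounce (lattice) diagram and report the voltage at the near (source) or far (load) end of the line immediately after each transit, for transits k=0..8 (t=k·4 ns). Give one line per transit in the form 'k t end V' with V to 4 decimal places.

Γ_L=0.454545, Γ_S=0.454545; launch V₁=1·75/275=0.272727
k=0 src: V=0.2727
k=1 load: inc=0.272727, refl=0.272727·0.454545=0.1240; V=0.000000+0.272727+0.123967=0.3967
k=2 src: inc=0.123967, refl=0.123967·0.454545=0.0563; V=0.272727+0.123967+0.056349=0.4530
k=3 load: inc=0.056349, refl=0.056349·0.454545=0.0256; V=0.396694+0.056349+0.025613=0.4787
k=4 src: inc=0.025613, refl=0.025613·0.454545=0.0116; V=0.453043+0.025613+0.011642=0.4903
k=5 load: inc=0.011642, refl=0.011642·0.454545=0.0053; V=0.478656+0.011642+0.005292=0.4956
k=6 src: inc=0.005292, refl=0.005292·0.454545=0.0024; V=0.490298+0.005292+0.002405=0.4980
k=7 load: inc=0.002405, refl=0.002405·0.454545=0.0011; V=0.495590+0.002405+0.001093=0.4991
k=8 src: inc=0.001093, refl=0.001093·0.454545=0.0005; V=0.497995+0.001093+0.000497=0.4996

0 0 source 0.2727
1 4 load 0.3967
2 8 source 0.4530
3 12 load 0.4787
4 16 source 0.4903
5 20 load 0.4956
6 24 source 0.4980
7 28 load 0.4991
8 32 source 0.4996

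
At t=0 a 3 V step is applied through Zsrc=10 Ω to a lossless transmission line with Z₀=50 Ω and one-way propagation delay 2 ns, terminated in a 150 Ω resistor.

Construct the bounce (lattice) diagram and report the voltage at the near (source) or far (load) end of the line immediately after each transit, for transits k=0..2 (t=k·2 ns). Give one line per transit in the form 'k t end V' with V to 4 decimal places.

0 0 source 2.5000
1 2 load 3.7500
2 4 source 2.9167

Γ_L=0.500000, Γ_S=-0.666667; launch V₁=3·50/60=2.500000
k=0 src: V=2.5000
k=1 load: inc=2.500000, refl=2.500000·0.500000=1.2500; V=0.000000+2.500000+1.250000=3.7500
k=2 src: inc=1.250000, refl=1.250000·-0.666667=-0.8333; V=2.500000+1.250000+-0.833333=2.9167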